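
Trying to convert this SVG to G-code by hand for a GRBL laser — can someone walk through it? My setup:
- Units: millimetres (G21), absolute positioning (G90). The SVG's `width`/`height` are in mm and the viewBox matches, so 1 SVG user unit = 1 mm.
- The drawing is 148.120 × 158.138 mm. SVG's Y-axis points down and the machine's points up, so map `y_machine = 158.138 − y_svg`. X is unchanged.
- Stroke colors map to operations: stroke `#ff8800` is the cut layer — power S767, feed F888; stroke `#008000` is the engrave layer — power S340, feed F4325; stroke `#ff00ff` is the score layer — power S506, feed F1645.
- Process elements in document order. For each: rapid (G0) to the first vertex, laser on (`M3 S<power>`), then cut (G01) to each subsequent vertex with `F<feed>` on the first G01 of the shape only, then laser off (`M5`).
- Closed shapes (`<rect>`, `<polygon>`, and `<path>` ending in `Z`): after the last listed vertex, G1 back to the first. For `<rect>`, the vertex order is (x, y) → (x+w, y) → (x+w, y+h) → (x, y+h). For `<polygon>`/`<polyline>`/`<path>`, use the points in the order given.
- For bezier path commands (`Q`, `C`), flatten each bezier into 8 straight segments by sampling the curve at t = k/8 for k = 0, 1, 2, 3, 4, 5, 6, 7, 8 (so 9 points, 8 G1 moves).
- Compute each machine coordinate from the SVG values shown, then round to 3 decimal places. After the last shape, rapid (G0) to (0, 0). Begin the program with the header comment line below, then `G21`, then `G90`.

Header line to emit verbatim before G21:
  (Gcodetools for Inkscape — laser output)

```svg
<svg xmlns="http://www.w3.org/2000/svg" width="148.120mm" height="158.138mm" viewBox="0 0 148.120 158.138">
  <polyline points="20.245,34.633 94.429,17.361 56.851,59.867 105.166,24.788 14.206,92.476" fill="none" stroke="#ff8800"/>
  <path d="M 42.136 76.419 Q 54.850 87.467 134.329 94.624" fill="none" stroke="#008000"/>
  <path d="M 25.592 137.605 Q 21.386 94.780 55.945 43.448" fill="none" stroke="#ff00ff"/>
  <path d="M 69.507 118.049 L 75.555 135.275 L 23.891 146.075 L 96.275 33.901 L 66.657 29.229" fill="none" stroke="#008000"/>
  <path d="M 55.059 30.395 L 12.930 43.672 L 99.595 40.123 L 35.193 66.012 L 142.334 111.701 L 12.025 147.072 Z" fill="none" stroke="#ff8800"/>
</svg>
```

(Gcodetools for Inkscape — laser output)
G21
G90
G0 X20.245 Y123.505
M3 S767
G01 X94.429 Y140.777 F888
G01 X56.851 Y98.271
G01 X105.166 Y133.350
G01 X14.206 Y65.662
M5
G0 X42.136 Y81.719
M3 S340
G01 X46.358 Y79.018 F4325
G01 X52.666 Y76.438
G01 X61.060 Y73.980
G01 X71.541 Y71.644
G01 X84.109 Y69.429
G01 X98.762 Y67.336
G01 X115.502 Y65.364
G01 X134.329 Y63.514
M5
G0 X25.592 Y20.533
M3 S506
G01 X25.146 Y31.372 F1645
G01 X25.912 Y42.477
G01 X27.889 Y53.848
G01 X31.077 Y65.485
G01 X35.477 Y77.387
G01 X41.088 Y89.556
G01 X47.911 Y101.990
G01 X55.945 Y114.690
M5
G0 X69.507 Y40.089
M3 S340
G01 X75.555 Y22.863 F4325
G01 X23.891 Y12.063
G01 X96.275 Y124.237
G01 X66.657 Y128.909
M5
G0 X55.059 Y127.743
M3 S767
G01 X12.930 Y114.466 F888
G01 X99.595 Y118.015
G01 X35.193 Y92.126
G01 X142.334 Y46.437
G01 X12.025 Y11.066
G01 X55.059 Y127.743
M5
G0 X0.000 Y0.000

Since the viewBox matches the mm dimensions, user units are millimetres directly. The only transform is the Y-flip y_m = 158.138 − y_svg.

Shape 1 is a open polyline drawn with `<polyline>`. Its stroke #ff8800 means cut at S767, F888. After flipping Y the toolpath is (20.245,123.505) → (94.429,140.777) → (56.851,98.271) → (105.166,133.350) → (14.206,65.662).

Shape 2 is a quadratic bezier drawn with `<path>`. Its stroke #008000 means engrave at S340, F4325. After flipping Y the toolpath is (42.136,81.719) → (46.358,79.018) → (52.666,76.438) → (61.060,73.980) → (71.541,71.644) → (84.109,69.429) → (98.762,67.336) → (115.502,65.364) → (134.329,63.514).

Shape 3 is a quadratic bezier drawn with `<path>`. Its stroke #ff00ff means score at S506, F1645. After flipping Y the toolpath is (25.592,20.533) → (25.146,31.372) → (25.912,42.477) → (27.889,53.848) → (31.077,65.485) → (35.477,77.387) → (41.088,89.556) → (47.911,101.990) → (55.945,114.690).

Shape 4 is a open polyline drawn with `<path>`. Its stroke #008000 means engrave at S340, F4325. After flipping Y the toolpath is (69.507,40.089) → (75.555,22.863) → (23.891,12.063) → (96.275,124.237) → (66.657,128.909).

Shape 5 is a closed polygon drawn with `<path>`. Its stroke #ff8800 means cut at S767, F888. After flipping Y the toolpath is (55.059,127.743) → (12.930,114.466) → (99.595,118.015) → (35.193,92.126) → (142.334,46.437) → (12.025,11.066) → (55.059,127.743), returning to the start.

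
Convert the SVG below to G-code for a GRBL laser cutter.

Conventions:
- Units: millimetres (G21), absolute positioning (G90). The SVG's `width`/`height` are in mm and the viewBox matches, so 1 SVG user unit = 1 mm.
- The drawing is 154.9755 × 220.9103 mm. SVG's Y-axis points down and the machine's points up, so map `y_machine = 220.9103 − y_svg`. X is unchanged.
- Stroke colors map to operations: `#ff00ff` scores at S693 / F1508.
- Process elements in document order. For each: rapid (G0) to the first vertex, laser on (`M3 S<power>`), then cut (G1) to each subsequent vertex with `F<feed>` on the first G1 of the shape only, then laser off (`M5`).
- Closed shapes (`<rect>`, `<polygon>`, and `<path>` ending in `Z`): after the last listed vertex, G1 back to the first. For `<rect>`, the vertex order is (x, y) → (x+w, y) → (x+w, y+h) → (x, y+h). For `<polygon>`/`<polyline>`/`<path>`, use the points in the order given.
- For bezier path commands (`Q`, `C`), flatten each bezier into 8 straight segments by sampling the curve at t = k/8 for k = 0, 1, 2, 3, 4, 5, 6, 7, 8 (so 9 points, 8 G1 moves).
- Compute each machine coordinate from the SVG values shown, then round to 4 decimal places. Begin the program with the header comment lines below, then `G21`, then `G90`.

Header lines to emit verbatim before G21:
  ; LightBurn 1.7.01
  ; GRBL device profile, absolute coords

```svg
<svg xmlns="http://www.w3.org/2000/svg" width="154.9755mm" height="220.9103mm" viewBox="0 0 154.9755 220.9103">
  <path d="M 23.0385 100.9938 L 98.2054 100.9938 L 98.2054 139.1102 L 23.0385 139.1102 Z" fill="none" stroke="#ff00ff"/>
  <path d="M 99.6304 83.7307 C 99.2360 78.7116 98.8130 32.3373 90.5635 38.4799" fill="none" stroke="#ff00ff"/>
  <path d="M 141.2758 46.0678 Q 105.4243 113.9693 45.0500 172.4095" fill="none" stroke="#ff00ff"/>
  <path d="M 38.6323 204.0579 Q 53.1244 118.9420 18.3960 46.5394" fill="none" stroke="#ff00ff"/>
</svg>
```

1 u = 1 mm; y_m = 220.9103 − y.

[1] `<path>` rectangle, #ff00ff→score S693 F1508: (23.0385,119.9165) → (98.2054,119.9165) → (98.2054,81.8001) → (23.0385,81.8001) → (23.0385,119.9165) (closed)

[2] `<path>` cubic bezier, #ff00ff→score S693 F1508: (99.6304,137.1796) → (99.4659,140.8169) → (99.2074,147.2313) → (98.7634,155.3225) → (98.0426,163.9906) → (96.9536,172.1355) → (95.4050,178.6572) → (93.3054,182.4555) → (90.5635,182.4304)

[3] `<path>` quadratic bezier, #ff00ff→score S693 F1508: (141.2758,174.8425) → (131.9298,158.0150) → (121.8174,141.4831) → (110.9387,125.2469) → (99.2936,109.3063) → (86.8822,93.6614) → (73.7045,78.3122) → (59.7604,63.2587) → (45.0500,48.5008)

[4] `<path>` quadratic bezier, #ff00ff→score S693 F1508: (38.6323,16.8524) → (41.4863,37.9327) → (42.8021,58.6158) → (42.5797,78.9015) → (40.8193,98.7900) → (37.5207,118.2811) → (32.6839,137.3750) → (26.3090,156.0716) → (18.3960,174.3709)

; LightBurn 1.7.01
; GRBL device profile, absolute coords
G21
G90
G0 X23.0385 Y119.9165
M3 S693
G1 X98.2054 Y119.9165 F1508
G1 X98.2054 Y81.8001
G1 X23.0385 Y81.8001
G1 X23.0385 Y119.9165
M5
G0 X99.6304 Y137.1796
M3 S693
G1 X99.4659 Y140.8169 F1508
G1 X99.2074 Y147.2313
G1 X98.7634 Y155.3225
G1 X98.0426 Y163.9906
G1 X96.9536 Y172.1355
G1 X95.4050 Y178.6572
G1 X93.3054 Y182.4555
G1 X90.5635 Y182.4304
M5
G0 X141.2758 Y174.8425
M3 S693
G1 X131.9298 Y158.0150 F1508
G1 X121.8174 Y141.4831
G1 X110.9387 Y125.2469
G1 X99.2936 Y109.3063
G1 X86.8822 Y93.6614
G1 X73.7045 Y78.3122
G1 X59.7604 Y63.2587
G1 X45.0500 Y48.5008
M5
G0 X38.6323 Y16.8524
M3 S693
G1 X41.4863 Y37.9327 F1508
G1 X42.8021 Y58.6158
G1 X42.5797 Y78.9015
G1 X40.8193 Y98.7900
G1 X37.5207 Y118.2811
G1 X32.6839 Y137.3750
G1 X26.3090 Y156.0716
G1 X18.3960 Y174.3709
M5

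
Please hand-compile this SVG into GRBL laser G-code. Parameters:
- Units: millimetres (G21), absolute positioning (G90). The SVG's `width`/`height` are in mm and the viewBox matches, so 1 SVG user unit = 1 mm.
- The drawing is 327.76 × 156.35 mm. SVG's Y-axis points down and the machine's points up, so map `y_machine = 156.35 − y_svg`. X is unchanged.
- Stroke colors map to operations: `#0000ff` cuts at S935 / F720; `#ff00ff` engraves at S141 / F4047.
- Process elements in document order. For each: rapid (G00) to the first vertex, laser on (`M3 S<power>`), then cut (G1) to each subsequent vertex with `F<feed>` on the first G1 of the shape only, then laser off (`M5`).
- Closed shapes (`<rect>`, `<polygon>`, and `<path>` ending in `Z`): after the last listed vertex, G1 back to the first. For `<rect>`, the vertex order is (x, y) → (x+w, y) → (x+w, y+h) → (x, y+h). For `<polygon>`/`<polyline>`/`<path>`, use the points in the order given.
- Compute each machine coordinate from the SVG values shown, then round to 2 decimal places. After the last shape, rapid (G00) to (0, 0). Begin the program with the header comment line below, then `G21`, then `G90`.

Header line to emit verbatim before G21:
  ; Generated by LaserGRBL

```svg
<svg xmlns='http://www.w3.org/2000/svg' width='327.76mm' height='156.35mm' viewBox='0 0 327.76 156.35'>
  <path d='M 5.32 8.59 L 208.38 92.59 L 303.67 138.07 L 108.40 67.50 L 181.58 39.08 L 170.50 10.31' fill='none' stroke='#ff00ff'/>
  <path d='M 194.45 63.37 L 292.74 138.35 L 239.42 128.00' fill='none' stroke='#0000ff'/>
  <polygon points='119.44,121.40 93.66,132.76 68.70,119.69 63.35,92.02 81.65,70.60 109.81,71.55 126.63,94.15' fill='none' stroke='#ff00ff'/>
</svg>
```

1 u = 1 mm; y_m = 156.35 − y.

[1] `<path>` open polyline, #ff00ff→engrave S141 F4047: (5.32,147.76) → (208.38,63.76) → (303.67,18.28) → (108.40,88.85) → (181.58,117.27) → (170.50,146.04)

[2] `<path>` open polyline, #0000ff→cut S935 F720: (194.45,92.98) → (292.74,18.00) → (239.42,28.35)

[3] `<polygon>` regular polygon, #ff00ff→engrave S141 F4047: (119.44,34.95) → (93.66,23.59) → (68.70,36.66) → (63.35,64.33) → (81.65,85.75) → (109.81,84.80) → (126.63,62.20) → (119.44,34.95) (closed)

; Generated by LaserGRBL
G21
G90
G00 X5.32 Y147.76
M3 S141
G1 X208.38 Y63.76 F4047
G1 X303.67 Y18.28
G1 X108.40 Y88.85
G1 X181.58 Y117.27
G1 X170.50 Y146.04
M5
G00 X194.45 Y92.98
M3 S935
G1 X292.74 Y18.00 F720
G1 X239.42 Y28.35
M5
G00 X119.44 Y34.95
M3 S141
G1 X93.66 Y23.59 F4047
G1 X68.70 Y36.66
G1 X63.35 Y64.33
G1 X81.65 Y85.75
G1 X109.81 Y84.80
G1 X126.63 Y62.20
G1 X119.44 Y34.95
M5
G00 X0.00 Y0.00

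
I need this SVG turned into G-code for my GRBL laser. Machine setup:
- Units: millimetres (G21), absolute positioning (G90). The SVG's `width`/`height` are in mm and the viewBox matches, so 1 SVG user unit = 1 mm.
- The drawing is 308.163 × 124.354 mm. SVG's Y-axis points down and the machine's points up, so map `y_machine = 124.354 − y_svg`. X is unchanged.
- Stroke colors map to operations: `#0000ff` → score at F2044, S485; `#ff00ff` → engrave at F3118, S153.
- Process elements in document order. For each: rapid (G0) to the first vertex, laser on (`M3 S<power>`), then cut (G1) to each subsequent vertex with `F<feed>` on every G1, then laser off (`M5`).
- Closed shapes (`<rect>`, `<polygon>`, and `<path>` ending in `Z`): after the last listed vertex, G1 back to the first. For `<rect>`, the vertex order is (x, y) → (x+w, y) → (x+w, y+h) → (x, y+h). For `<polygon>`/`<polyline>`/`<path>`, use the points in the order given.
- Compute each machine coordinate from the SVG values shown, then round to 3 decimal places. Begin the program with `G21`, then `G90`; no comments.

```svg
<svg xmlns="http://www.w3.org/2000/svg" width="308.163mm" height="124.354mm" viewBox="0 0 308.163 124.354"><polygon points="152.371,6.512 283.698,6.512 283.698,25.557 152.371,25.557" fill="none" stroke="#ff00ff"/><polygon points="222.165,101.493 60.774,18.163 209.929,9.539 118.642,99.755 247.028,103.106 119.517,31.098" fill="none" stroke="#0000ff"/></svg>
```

G21
G90
G0 X152.371 Y117.842
M3 S153
G1 X283.698 Y117.842 F3118
G1 X283.698 Y98.797 F3118
G1 X152.371 Y98.797 F3118
G1 X152.371 Y117.842 F3118
M5
G0 X222.165 Y22.861
M3 S485
G1 X60.774 Y106.191 F2044
G1 X209.929 Y114.815 F2044
G1 X118.642 Y24.599 F2044
G1 X247.028 Y21.248 F2044
G1 X119.517 Y93.256 F2044
G1 X222.165 Y22.861 F2044
M5

1 u = 1 mm; y_m = 124.354 − y.

[1] `<polygon>` rectangle, #ff00ff→engrave S153 F3118: (152.371,117.842) → (283.698,117.842) → (283.698,98.797) → (152.371,98.797) → (152.371,117.842) (closed)

[2] `<polygon>` closed polygon, #0000ff→score S485 F2044: (222.165,22.861) → (60.774,106.191) → (209.929,114.815) → (118.642,24.599) → (247.028,21.248) → (119.517,93.256) → (222.165,22.861) (closed)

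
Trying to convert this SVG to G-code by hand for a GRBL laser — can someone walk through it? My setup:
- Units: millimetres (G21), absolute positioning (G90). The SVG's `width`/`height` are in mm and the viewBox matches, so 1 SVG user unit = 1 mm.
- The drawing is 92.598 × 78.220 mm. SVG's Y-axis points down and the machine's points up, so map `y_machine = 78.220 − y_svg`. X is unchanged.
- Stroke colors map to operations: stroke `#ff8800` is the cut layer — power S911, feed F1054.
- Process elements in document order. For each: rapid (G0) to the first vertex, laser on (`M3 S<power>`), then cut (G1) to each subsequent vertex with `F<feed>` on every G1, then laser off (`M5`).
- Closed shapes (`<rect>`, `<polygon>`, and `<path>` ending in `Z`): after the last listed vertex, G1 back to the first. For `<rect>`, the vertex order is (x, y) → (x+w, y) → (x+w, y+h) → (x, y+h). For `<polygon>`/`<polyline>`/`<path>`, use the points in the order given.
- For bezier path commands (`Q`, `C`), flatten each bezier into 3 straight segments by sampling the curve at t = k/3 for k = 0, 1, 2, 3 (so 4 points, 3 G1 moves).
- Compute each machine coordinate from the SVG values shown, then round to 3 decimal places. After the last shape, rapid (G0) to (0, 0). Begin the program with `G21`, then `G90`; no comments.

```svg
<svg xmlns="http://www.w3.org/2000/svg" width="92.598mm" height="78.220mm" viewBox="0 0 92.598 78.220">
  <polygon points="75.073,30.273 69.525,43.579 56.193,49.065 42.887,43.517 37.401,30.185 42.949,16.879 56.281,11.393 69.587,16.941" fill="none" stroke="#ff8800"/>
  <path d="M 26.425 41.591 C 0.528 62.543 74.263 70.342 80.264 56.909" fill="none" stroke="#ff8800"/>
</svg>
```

1 u = 1 mm; y_m = 78.220 − y.

[1] `<polygon>` regular polygon, #ff8800→cut S911 F1054: (75.073,47.947) → (69.525,34.641) → (56.193,29.155) → (42.887,34.703) → (37.401,48.035) → (42.949,61.341) → (56.281,66.827) → (69.587,61.279) → (75.073,47.947) (closed)

[2] `<path>` cubic bezier, #ff8800→cut S911 F1054: (26.425,36.629) → (27.540,20.361) → (57.884,14.656) → (80.264,21.311)

G21
G90
G0 X75.073 Y47.947
M3 S911
G1 X69.525 Y34.641 F1054
G1 X56.193 Y29.155 F1054
G1 X42.887 Y34.703 F1054
G1 X37.401 Y48.035 F1054
G1 X42.949 Y61.341 F1054
G1 X56.281 Y66.827 F1054
G1 X69.587 Y61.279 F1054
G1 X75.073 Y47.947 F1054
M5
G0 X26.425 Y36.629
M3 S911
G1 X27.540 Y20.361 F1054
G1 X57.884 Y14.656 F1054
G1 X80.264 Y21.311 F1054
M5
G0 X0.000 Y0.000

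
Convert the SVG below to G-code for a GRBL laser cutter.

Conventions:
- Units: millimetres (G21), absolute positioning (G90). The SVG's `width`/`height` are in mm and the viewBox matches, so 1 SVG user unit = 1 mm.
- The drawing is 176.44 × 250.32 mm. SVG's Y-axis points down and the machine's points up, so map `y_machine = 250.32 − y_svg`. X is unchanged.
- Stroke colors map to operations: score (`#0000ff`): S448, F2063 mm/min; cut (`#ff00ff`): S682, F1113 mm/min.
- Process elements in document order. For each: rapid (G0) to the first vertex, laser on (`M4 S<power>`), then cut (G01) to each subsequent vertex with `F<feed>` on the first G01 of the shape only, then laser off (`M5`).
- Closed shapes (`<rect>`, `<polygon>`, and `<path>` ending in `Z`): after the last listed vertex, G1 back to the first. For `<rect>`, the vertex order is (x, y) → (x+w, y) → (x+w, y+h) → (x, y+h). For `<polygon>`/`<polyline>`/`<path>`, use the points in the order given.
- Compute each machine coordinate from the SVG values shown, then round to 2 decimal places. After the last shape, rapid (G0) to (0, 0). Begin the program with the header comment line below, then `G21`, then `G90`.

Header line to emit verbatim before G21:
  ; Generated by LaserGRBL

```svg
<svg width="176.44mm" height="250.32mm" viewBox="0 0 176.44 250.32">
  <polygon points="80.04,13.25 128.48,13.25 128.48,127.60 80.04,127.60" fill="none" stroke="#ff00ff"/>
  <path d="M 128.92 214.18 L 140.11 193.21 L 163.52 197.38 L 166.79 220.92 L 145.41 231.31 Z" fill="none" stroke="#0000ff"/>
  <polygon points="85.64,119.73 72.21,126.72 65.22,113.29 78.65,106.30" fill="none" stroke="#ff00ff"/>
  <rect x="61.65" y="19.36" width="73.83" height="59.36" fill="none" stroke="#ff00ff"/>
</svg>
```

; Generated by LaserGRBL
G21
G90
G0 X80.04 Y237.07
M4 S682
G01 X128.48 Y237.07 F1113
G01 X128.48 Y122.72
G01 X80.04 Y122.72
G01 X80.04 Y237.07
M5
G0 X128.92 Y36.14
M4 S448
G01 X140.11 Y57.11 F2063
G01 X163.52 Y52.94
G01 X166.79 Y29.40
G01 X145.41 Y19.01
G01 X128.92 Y36.14
M5
G0 X85.64 Y130.59
M4 S682
G01 X72.21 Y123.60 F1113
G01 X65.22 Y137.03
G01 X78.65 Y144.02
G01 X85.64 Y130.59
M5
G0 X61.65 Y230.96
M4 S682
G01 X135.48 Y230.96 F1113
G01 X135.48 Y171.60
G01 X61.65 Y171.60
G01 X61.65 Y230.96
M5
G0 X0.00 Y0.00

1 u = 1 mm; y_m = 250.32 − y.

[1] `<polygon>` rectangle, #ff00ff→cut S682 F1113: (80.04,237.07) → (128.48,237.07) → (128.48,122.72) → (80.04,122.72) → (80.04,237.07) (closed)

[2] `<path>` regular polygon, #0000ff→score S448 F2063: (128.92,36.14) → (140.11,57.11) → (163.52,52.94) → (166.79,29.40) → (145.41,19.01) → (128.92,36.14) (closed)

[3] `<polygon>` regular polygon, #ff00ff→cut S682 F1113: (85.64,130.59) → (72.21,123.60) → (65.22,137.03) → (78.65,144.02) → (85.64,130.59) (closed)

[4] `<rect>` rectangle, #ff00ff→cut S682 F1113: (61.65,230.96) → (135.48,230.96) → (135.48,171.60) → (61.65,171.60) → (61.65,230.96) (closed)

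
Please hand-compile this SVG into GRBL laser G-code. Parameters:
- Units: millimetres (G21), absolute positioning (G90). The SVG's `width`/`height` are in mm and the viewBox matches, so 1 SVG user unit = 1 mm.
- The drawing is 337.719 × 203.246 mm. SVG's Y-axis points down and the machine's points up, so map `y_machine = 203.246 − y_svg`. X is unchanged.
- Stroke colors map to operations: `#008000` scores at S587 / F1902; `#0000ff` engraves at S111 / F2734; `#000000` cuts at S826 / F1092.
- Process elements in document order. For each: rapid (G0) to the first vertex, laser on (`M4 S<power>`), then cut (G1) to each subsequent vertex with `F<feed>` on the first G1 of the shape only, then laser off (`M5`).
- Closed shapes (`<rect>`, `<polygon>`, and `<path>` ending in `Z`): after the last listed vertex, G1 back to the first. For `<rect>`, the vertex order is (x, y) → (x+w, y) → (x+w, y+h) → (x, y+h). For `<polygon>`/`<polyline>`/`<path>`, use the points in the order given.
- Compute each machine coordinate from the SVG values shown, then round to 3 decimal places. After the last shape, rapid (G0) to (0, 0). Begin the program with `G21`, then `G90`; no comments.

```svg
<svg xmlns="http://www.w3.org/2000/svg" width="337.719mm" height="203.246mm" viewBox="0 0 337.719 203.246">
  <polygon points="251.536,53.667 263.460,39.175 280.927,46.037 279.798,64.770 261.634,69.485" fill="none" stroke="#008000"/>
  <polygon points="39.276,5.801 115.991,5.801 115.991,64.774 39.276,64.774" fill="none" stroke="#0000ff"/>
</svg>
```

1 u = 1 mm; y_m = 203.246 − y.

[1] `<polygon>` regular polygon, #008000→score S587 F1902: (251.536,149.579) → (263.460,164.071) → (280.927,157.209) → (279.798,138.476) → (261.634,133.761) → (251.536,149.579) (closed)

[2] `<polygon>` rectangle, #0000ff→engrave S111 F2734: (39.276,197.445) → (115.991,197.445) → (115.991,138.472) → (39.276,138.472) → (39.276,197.445) (closed)

G21
G90
G0 X251.536 Y149.579
M4 S587
G1 X263.460 Y164.071 F1902
G1 X280.927 Y157.209
G1 X279.798 Y138.476
G1 X261.634 Y133.761
G1 X251.536 Y149.579
M5
G0 X39.276 Y197.445
M4 S111
G1 X115.991 Y197.445 F2734
G1 X115.991 Y138.472
G1 X39.276 Y138.472
G1 X39.276 Y197.445
M5
G0 X0.000 Y0.000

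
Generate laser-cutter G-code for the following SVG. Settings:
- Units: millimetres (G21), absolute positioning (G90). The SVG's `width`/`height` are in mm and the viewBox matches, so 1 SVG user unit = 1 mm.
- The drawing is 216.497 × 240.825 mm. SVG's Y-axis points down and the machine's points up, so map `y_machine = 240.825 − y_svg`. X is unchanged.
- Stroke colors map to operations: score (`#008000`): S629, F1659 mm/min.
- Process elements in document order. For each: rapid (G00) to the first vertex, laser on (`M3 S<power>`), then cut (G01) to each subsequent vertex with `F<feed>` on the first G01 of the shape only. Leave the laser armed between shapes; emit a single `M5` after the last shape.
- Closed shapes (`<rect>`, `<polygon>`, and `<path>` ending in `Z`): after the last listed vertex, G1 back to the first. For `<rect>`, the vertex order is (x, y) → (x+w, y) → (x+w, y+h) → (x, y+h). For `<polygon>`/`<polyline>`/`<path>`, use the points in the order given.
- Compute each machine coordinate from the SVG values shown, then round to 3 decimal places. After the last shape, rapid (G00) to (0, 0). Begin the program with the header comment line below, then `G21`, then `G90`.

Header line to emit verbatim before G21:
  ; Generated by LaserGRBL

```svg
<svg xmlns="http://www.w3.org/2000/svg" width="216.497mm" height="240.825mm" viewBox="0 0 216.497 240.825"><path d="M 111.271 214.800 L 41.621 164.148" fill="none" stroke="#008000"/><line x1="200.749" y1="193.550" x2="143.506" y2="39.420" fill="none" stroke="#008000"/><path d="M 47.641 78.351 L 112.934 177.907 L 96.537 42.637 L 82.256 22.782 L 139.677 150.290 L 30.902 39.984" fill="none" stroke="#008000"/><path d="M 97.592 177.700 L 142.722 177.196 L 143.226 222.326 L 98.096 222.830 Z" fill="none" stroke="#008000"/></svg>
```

; Generated by LaserGRBL
G21
G90
G00 X111.271 Y26.025
M3 S629
G01 X41.621 Y76.677 F1659
G00 X200.749 Y47.275
M3 S629
G01 X143.506 Y201.405 F1659
G00 X47.641 Y162.474
M3 S629
G01 X112.934 Y62.918 F1659
G01 X96.537 Y198.188
G01 X82.256 Y218.043
G01 X139.677 Y90.535
G01 X30.902 Y200.841
G00 X97.592 Y63.125
M3 S629
G01 X142.722 Y63.629 F1659
G01 X143.226 Y18.499
G01 X98.096 Y17.995
G01 X97.592 Y63.125
M5
G00 X0.000 Y0.000

Since the viewBox matches the mm dimensions, user units are millimetres directly. The only transform is the Y-flip y_m = 240.825 − y_svg.

Shape 1 is a line segment drawn with `<path>`. Its stroke #008000 means score at S629, F1659. After flipping Y the toolpath is (111.271,26.025) → (41.621,76.677).

Shape 2 is a line segment drawn with `<line>`. Its stroke #008000 means score at S629, F1659. After flipping Y the toolpath is (200.749,47.275) → (143.506,201.405).

Shape 3 is a open polyline drawn with `<path>`. Its stroke #008000 means score at S629, F1659. After flipping Y the toolpath is (47.641,162.474) → (112.934,62.918) → (96.537,198.188) → (82.256,218.043) → (139.677,90.535) → (30.902,200.841).

Shape 4 is a regular polygon drawn with `<path>`. Its stroke #008000 means score at S629, F1659. After flipping Y the toolpath is (97.592,63.125) → (142.722,63.629) → (143.226,18.499) → (98.096,17.995) → (97.592,63.125), returning to the start.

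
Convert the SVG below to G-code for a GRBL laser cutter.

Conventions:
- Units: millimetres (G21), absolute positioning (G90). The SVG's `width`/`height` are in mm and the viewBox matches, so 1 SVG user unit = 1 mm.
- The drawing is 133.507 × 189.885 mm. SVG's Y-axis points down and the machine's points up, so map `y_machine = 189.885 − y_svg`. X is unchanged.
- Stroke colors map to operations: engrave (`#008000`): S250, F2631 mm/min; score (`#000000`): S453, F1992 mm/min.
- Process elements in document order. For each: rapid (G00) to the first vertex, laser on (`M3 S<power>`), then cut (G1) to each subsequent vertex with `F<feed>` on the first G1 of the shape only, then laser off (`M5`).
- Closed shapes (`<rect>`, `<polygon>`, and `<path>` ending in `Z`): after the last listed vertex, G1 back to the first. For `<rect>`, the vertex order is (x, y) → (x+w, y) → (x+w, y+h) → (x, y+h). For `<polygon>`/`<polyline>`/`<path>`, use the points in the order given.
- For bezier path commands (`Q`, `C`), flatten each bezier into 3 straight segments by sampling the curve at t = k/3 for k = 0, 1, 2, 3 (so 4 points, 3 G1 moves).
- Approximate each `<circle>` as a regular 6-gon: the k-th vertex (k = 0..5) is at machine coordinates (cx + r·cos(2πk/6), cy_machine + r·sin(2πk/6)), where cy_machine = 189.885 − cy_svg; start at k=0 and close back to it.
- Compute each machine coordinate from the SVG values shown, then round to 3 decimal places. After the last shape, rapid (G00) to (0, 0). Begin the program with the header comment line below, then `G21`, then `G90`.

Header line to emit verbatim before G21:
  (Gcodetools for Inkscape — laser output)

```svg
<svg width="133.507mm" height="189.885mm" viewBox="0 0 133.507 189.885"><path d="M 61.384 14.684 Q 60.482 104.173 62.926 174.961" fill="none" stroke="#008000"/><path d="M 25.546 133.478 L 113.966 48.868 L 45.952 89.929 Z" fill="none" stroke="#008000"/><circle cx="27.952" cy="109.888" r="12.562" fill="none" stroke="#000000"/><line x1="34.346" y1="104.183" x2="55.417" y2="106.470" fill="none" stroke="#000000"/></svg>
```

(Gcodetools for Inkscape — laser output)
G21
G90
G00 X61.384 Y175.201
M3 S250
G1 X61.154 Y117.620 F2631
G1 X61.668 Y64.194
G1 X62.926 Y14.924
M5
G00 X25.546 Y56.407
M3 S250
G1 X113.966 Y141.017 F2631
G1 X45.952 Y99.956
G1 X25.546 Y56.407
M5
G00 X40.514 Y79.997
M3 S453
G1 X34.233 Y90.876 F1992
G1 X21.671 Y90.876
G1 X15.390 Y79.997
G1 X21.671 Y69.118
G1 X34.233 Y69.118
G1 X40.514 Y79.997
M5
G00 X34.346 Y85.702
M3 S453
G1 X55.417 Y83.415 F1992
M5
G00 X0.000 Y0.000

1 u = 1 mm; y_m = 189.885 − y.

[1] `<path>` quadratic bezier, #008000→engrave S250 F2631: (61.384,175.201) → (61.154,117.620) → (61.668,64.194) → (62.926,14.924)

[2] `<path>` closed polygon, #008000→engrave S250 F2631: (25.546,56.407) → (113.966,141.017) → (45.952,99.956) → (25.546,56.407) (closed)

[3] `<circle>` circle, #000000→score S453 F1992: (40.514,79.997) → (34.233,90.876) → (21.671,90.876) → (15.390,79.997) → (21.671,69.118) → (34.233,69.118) → (40.514,79.997) (closed)

[4] `<line>` line segment, #000000→score S453 F1992: (34.346,85.702) → (55.417,83.415)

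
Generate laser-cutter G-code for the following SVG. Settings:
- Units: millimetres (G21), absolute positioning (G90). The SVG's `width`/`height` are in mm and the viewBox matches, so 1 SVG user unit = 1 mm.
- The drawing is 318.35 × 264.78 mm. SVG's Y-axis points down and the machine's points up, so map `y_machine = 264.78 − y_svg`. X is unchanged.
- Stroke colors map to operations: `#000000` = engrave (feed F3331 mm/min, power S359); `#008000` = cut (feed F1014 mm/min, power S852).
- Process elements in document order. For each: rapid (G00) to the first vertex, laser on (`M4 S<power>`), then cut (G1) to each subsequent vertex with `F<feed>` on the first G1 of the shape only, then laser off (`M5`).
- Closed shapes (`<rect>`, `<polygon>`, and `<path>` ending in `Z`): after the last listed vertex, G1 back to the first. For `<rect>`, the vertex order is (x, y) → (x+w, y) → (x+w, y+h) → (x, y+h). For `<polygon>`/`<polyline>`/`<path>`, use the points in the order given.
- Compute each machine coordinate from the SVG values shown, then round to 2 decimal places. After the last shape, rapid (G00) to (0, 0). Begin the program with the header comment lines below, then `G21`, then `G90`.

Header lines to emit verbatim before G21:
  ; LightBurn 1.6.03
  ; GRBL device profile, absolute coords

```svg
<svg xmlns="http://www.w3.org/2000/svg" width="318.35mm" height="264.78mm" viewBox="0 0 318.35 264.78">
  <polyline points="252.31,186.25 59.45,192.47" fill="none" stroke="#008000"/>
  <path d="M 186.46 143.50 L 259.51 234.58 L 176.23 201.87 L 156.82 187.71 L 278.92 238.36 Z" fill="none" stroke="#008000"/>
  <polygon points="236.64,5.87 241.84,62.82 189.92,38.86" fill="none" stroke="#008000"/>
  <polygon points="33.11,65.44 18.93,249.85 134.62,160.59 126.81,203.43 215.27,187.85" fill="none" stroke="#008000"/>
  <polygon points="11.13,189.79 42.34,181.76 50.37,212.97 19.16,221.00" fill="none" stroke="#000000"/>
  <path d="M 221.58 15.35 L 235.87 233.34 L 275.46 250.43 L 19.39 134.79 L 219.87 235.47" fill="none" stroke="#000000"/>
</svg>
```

viewBox `0 0 318.35 264.78` with mm width/height → 1 unit = 1 mm. Flip: y_m = 264.78 − y_svg.

**Shape 1** — `<polyline>` line segment, stroke `#008000` → cut (S852, F1014). Machine vertices: (252.31,78.53) → (59.45,72.31). Open path.

**Shape 2** — `<path>` closed polygon, stroke `#008000` → cut (S852, F1014). Machine vertices: (186.46,121.28) → (259.51,30.20) → (176.23,62.91) → (156.82,77.07) → (278.92,26.42) → (186.46,121.28). Closed: final G1 returns to the first vertex.

**Shape 3** — `<polygon>` regular polygon, stroke `#008000` → cut (S852, F1014). Machine vertices: (236.64,258.91) → (241.84,201.96) → (189.92,225.92) → (236.64,258.91). Closed: final G1 returns to the first vertex.

**Shape 4** — `<polygon>` closed polygon, stroke `#008000` → cut (S852, F1014). Machine vertices: (33.11,199.34) → (18.93,14.93) → (134.62,104.19) → (126.81,61.35) → (215.27,76.93) → (33.11,199.34). Closed: final G1 returns to the first vertex.

**Shape 5** — `<polygon>` regular polygon, stroke `#000000` → engrave (S359, F3331). Machine vertices: (11.13,74.99) → (42.34,83.02) → (50.37,51.81) → (19.16,43.78) → (11.13,74.99). Closed: final G1 returns to the first vertex.

**Shape 6** — `<path>` open polyline, stroke `#000000` → engrave (S359, F3331). Machine vertices: (221.58,249.43) → (235.87,31.44) → (275.46,14.35) → (19.39,129.99) → (219.87,29.31). Open path.

; LightBurn 1.6.03
; GRBL device profile, absolute coords
G21
G90
G00 X252.31 Y78.53
M4 S852
G1 X59.45 Y72.31 F1014
M5
G00 X186.46 Y121.28
M4 S852
G1 X259.51 Y30.20 F1014
G1 X176.23 Y62.91
G1 X156.82 Y77.07
G1 X278.92 Y26.42
G1 X186.46 Y121.28
M5
G00 X236.64 Y258.91
M4 S852
G1 X241.84 Y201.96 F1014
G1 X189.92 Y225.92
G1 X236.64 Y258.91
M5
G00 X33.11 Y199.34
M4 S852
G1 X18.93 Y14.93 F1014
G1 X134.62 Y104.19
G1 X126.81 Y61.35
G1 X215.27 Y76.93
G1 X33.11 Y199.34
M5
G00 X11.13 Y74.99
M4 S359
G1 X42.34 Y83.02 F3331
G1 X50.37 Y51.81
G1 X19.16 Y43.78
G1 X11.13 Y74.99
M5
G00 X221.58 Y249.43
M4 S359
G1 X235.87 Y31.44 F3331
G1 X275.46 Y14.35
G1 X19.39 Y129.99
G1 X219.87 Y29.31
M5
G00 X0.00 Y0.00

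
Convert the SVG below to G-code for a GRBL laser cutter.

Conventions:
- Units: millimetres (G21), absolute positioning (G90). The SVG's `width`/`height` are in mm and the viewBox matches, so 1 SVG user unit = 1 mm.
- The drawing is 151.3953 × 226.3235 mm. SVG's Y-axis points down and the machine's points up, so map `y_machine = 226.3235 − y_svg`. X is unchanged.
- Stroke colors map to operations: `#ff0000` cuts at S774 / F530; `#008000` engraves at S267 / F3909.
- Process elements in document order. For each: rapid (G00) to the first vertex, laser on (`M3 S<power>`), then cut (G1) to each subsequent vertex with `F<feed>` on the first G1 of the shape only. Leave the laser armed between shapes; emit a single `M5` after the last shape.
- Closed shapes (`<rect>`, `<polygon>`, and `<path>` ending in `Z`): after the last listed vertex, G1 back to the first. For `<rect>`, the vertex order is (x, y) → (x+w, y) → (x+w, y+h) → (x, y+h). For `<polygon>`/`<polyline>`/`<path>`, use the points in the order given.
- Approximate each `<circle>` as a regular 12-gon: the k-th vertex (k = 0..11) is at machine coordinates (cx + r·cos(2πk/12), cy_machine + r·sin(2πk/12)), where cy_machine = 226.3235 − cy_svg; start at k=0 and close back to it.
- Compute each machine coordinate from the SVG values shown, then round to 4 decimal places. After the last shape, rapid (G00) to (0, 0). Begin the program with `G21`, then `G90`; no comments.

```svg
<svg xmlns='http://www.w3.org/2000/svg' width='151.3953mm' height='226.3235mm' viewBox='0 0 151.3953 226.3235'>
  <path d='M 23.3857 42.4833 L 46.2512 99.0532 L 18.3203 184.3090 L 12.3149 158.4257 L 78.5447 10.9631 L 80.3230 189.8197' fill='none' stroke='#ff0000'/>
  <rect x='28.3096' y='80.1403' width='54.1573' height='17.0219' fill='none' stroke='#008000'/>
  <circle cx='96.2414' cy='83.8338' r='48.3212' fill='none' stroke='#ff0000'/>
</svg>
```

G21
G90
G00 X23.3857 Y183.8402
M3 S774
G1 X46.2512 Y127.2703 F530
G1 X18.3203 Y42.0145
G1 X12.3149 Y67.8978
G1 X78.5447 Y215.3604
G1 X80.3230 Y36.5038
G00 X28.3096 Y146.1832
M3 S267
G1 X82.4669 Y146.1832 F3909
G1 X82.4669 Y129.1613
G1 X28.3096 Y129.1613
G1 X28.3096 Y146.1832
G00 X144.5626 Y142.4897
M3 S774
G1 X138.0888 Y166.6503 F530
G1 X120.4020 Y184.3371
G1 X96.2414 Y190.8109
G1 X72.0808 Y184.3371
G1 X54.3940 Y166.6503
G1 X47.9202 Y142.4897
G1 X54.3940 Y118.3291
G1 X72.0808 Y100.6423
G1 X96.2414 Y94.1685
G1 X120.4020 Y100.6423
G1 X138.0888 Y118.3291
G1 X144.5626 Y142.4897
M5
G00 X0.0000 Y0.0000

1 u = 1 mm; y_m = 226.3235 − y.

[1] `<path>` open polyline, #ff0000→cut S774 F530: (23.3857,183.8402) → (46.2512,127.2703) → (18.3203,42.0145) → (12.3149,67.8978) → (78.5447,215.3604) → (80.3230,36.5038)

[2] `<rect>` rectangle, #008000→engrave S267 F3909: (28.3096,146.1832) → (82.4669,146.1832) → (82.4669,129.1613) → (28.3096,129.1613) → (28.3096,146.1832) (closed)

[3] `<circle>` circle, #ff0000→cut S774 F530: (144.5626,142.4897) → (138.0888,166.6503) → (120.4020,184.3371) → (96.2414,190.8109) → (72.0808,184.3371) → (54.3940,166.6503) → (47.9202,142.4897) → (54.3940,118.3291) → (72.0808,100.6423) → (96.2414,94.1685) → (120.4020,100.6423) → (138.0888,118.3291) → (144.5626,142.4897) (closed)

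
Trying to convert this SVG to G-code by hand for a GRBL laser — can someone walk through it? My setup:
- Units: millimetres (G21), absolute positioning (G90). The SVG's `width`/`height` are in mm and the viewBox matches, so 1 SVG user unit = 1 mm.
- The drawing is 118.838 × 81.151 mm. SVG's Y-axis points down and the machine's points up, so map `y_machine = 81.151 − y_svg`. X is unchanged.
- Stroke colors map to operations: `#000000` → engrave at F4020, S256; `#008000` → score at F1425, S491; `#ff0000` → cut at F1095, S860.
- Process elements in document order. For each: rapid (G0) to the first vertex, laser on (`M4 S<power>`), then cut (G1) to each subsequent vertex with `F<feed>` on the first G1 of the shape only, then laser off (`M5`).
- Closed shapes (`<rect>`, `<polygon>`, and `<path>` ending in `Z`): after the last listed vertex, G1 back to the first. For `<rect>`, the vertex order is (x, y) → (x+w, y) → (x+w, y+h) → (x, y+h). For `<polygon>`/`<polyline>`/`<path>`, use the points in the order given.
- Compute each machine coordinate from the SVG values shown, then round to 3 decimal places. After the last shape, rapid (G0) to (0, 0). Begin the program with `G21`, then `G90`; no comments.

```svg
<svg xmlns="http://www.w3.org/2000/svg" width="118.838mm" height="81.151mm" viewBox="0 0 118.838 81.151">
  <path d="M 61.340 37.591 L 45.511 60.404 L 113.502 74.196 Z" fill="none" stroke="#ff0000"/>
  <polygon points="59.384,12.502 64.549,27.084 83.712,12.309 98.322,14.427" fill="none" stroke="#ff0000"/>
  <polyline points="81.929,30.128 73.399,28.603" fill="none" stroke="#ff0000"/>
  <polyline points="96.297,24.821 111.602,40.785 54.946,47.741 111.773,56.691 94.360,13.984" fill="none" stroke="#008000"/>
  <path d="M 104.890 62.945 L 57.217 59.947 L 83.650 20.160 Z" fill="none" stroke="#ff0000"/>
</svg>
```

1 u = 1 mm; y_m = 81.151 − y.

[1] `<path>` closed polygon, #ff0000→cut S860 F1095: (61.340,43.560) → (45.511,20.747) → (113.502,6.955) → (61.340,43.560) (closed)

[2] `<polygon>` closed polygon, #ff0000→cut S860 F1095: (59.384,68.649) → (64.549,54.067) → (83.712,68.842) → (98.322,66.724) → (59.384,68.649) (closed)

[3] `<polyline>` line segment, #ff0000→cut S860 F1095: (81.929,51.023) → (73.399,52.548)

[4] `<polyline>` open polyline, #008000→score S491 F1425: (96.297,56.330) → (111.602,40.366) → (54.946,33.410) → (111.773,24.460) → (94.360,67.167)

[5] `<path>` regular polygon, #ff0000→cut S860 F1095: (104.890,18.206) → (57.217,21.204) → (83.650,60.991) → (104.890,18.206) (closed)

G21
G90
G0 X61.340 Y43.560
M4 S860
G1 X45.511 Y20.747 F1095
G1 X113.502 Y6.955
G1 X61.340 Y43.560
M5
G0 X59.384 Y68.649
M4 S860
G1 X64.549 Y54.067 F1095
G1 X83.712 Y68.842
G1 X98.322 Y66.724
G1 X59.384 Y68.649
M5
G0 X81.929 Y51.023
M4 S860
G1 X73.399 Y52.548 F1095
M5
G0 X96.297 Y56.330
M4 S491
G1 X111.602 Y40.366 F1425
G1 X54.946 Y33.410
G1 X111.773 Y24.460
G1 X94.360 Y67.167
M5
G0 X104.890 Y18.206
M4 S860
G1 X57.217 Y21.204 F1095
G1 X83.650 Y60.991
G1 X104.890 Y18.206
M5
G0 X0.000 Y0.000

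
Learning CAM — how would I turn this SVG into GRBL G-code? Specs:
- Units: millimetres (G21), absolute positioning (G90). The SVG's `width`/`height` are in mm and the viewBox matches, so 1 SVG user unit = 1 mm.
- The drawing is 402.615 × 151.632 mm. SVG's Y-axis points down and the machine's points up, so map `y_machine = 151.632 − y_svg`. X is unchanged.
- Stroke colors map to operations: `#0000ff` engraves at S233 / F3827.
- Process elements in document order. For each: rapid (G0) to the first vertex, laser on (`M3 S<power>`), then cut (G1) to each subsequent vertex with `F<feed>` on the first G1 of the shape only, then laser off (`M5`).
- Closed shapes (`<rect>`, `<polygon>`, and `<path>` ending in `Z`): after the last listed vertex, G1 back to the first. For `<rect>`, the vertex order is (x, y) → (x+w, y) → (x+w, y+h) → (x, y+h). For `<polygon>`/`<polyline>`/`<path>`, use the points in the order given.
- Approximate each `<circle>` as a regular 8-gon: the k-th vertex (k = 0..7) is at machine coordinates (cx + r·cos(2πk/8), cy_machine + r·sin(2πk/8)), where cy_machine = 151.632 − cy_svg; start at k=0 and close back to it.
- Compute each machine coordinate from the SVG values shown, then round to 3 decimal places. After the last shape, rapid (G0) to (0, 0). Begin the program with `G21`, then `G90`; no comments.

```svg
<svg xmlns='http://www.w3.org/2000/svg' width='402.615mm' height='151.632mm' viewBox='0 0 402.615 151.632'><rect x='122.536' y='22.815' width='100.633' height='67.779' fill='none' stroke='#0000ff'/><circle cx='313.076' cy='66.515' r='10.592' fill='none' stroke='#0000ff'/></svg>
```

Since the viewBox matches the mm dimensions, user units are millimetres directly. The only transform is the Y-flip y_m = 151.632 − y_svg.

Shape 1 is a rectangle drawn with `<rect>`. Its stroke #0000ff means engrave at S233, F3827. After flipping Y the toolpath is (122.536,128.817) → (223.169,128.817) → (223.169,61.038) → (122.536,61.038) → (122.536,128.817), returning to the start.

Shape 2 is a circle drawn with `<circle>`. Its stroke #0000ff means engrave at S233, F3827. After flipping Y the toolpath is (323.668,85.117) → (320.566,92.607) → (313.076,95.709) → (305.586,92.607) → (302.484,85.117) → (305.586,77.627) → (313.076,74.525) → (320.566,77.627) → (323.668,85.117), returning to the start.

G21
G90
G0 X122.536 Y128.817
M3 S233
G1 X223.169 Y128.817 F3827
G1 X223.169 Y61.038
G1 X122.536 Y61.038
G1 X122.536 Y128.817
M5
G0 X323.668 Y85.117
M3 S233
G1 X320.566 Y92.607 F3827
G1 X313.076 Y95.709
G1 X305.586 Y92.607
G1 X302.484 Y85.117
G1 X305.586 Y77.627
G1 X313.076 Y74.525
G1 X320.566 Y77.627
G1 X323.668 Y85.117
M5
G0 X0.000 Y0.000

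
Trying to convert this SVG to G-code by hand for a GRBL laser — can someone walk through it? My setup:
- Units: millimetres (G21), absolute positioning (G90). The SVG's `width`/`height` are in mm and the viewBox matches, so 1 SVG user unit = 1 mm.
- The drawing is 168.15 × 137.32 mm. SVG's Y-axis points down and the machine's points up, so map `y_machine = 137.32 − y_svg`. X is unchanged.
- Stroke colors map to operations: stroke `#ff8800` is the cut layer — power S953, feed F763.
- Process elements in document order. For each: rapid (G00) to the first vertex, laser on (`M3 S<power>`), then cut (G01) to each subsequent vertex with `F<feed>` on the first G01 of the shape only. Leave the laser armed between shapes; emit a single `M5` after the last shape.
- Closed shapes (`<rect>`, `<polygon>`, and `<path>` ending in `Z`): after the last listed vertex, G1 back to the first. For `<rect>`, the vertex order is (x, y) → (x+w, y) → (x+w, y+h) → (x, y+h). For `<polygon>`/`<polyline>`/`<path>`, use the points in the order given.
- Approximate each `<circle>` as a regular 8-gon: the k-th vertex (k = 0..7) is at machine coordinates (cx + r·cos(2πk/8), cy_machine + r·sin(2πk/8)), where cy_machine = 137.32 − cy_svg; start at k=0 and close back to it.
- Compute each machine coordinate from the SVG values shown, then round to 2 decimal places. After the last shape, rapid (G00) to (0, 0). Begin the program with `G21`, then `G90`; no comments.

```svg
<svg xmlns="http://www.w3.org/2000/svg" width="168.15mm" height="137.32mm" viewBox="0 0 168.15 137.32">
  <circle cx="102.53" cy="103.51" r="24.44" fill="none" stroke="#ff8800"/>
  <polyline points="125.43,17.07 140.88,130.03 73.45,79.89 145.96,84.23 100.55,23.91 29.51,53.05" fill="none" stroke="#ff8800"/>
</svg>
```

G21
G90
G00 X126.97 Y33.81
M3 S953
G01 X119.81 Y51.09 F763
G01 X102.53 Y58.25
G01 X85.25 Y51.09
G01 X78.09 Y33.81
G01 X85.25 Y16.53
G01 X102.53 Y9.37
G01 X119.81 Y16.53
G01 X126.97 Y33.81
G00 X125.43 Y120.25
M3 S953
G01 X140.88 Y7.29 F763
G01 X73.45 Y57.43
G01 X145.96 Y53.09
G01 X100.55 Y113.41
G01 X29.51 Y84.27
M5
G00 X0.00 Y0.00

viewBox `0 0 168.15 137.32` with mm width/height → 1 unit = 1 mm. Flip: y_m = 137.32 − y_svg.

**Shape 1** — `<circle>` circle, stroke `#ff8800` → cut (S953, F763). Machine vertices: (126.97,33.81) → (119.81,51.09) → (102.53,58.25) → (85.25,51.09) → (78.09,33.81) → (85.25,16.53) → (102.53,9.37) → (119.81,16.53) → (126.97,33.81). Closed: final G1 returns to the first vertex.

**Shape 2** — `<polyline>` open polyline, stroke `#ff8800` → cut (S953, F763). Machine vertices: (125.43,120.25) → (140.88,7.29) → (73.45,57.43) → (145.96,53.09) → (100.55,113.41) → (29.51,84.27). Open path.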